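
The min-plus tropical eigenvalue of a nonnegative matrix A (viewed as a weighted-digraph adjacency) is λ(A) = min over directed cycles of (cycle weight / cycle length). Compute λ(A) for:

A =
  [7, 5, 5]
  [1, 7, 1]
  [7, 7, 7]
λ(A) = 3

Enumerate directed cycles and compute their means (weight / length). Sample:
  cycle 0 → 0: weight = 7, length = 1, mean = 7/1 ≈ 7.000
  cycle 1 → 1: weight = 7, length = 1, mean = 7/1 ≈ 7.000
  cycle 2 → 2: weight = 7, length = 1, mean = 7/1 ≈ 7.000
  cycle 0 → 1 → 0: weight = 6, length = 2, mean = 6/2 ≈ 3.000
  cycle 0 → 2 → 0: weight = 12, length = 2, mean = 12/2 ≈ 6.000
  cycle 1 → 0 → 1: weight = 6, length = 2, mean = 6/2 ≈ 3.000
Minimum mean = 3.000, attained e.g. along the cycle 0 → 1 → 0 with weight 6 and length 2. So λ(A) = 6/2 = 3.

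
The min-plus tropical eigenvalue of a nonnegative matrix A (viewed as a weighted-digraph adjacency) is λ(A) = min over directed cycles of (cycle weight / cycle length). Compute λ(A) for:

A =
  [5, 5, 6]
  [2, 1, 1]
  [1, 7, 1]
λ(A) = 1

Enumerate directed cycles and compute their means (weight / length). Sample:
  cycle 0 → 0: weight = 5, length = 1, mean = 5/1 ≈ 5.000
  cycle 1 → 1: weight = 1, length = 1, mean = 1/1 ≈ 1.000
  cycle 2 → 2: weight = 1, length = 1, mean = 1/1 ≈ 1.000
  cycle 0 → 1 → 0: weight = 7, length = 2, mean = 7/2 ≈ 3.500
  cycle 0 → 2 → 0: weight = 7, length = 2, mean = 7/2 ≈ 3.500
  cycle 1 → 0 → 1: weight = 7, length = 2, mean = 7/2 ≈ 3.500
Minimum mean = 1.000, attained e.g. along the cycle 1 → 1 with weight 1 and length 1. So λ(A) = 1/1 = 1.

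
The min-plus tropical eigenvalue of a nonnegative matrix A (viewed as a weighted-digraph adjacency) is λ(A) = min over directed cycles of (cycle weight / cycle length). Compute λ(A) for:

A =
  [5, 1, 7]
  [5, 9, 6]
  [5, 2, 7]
λ(A) = 3

Enumerate directed cycles and compute their means (weight / length). Sample:
  cycle 0 → 0: weight = 5, length = 1, mean = 5/1 ≈ 5.000
  cycle 1 → 1: weight = 9, length = 1, mean = 9/1 ≈ 9.000
  cycle 2 → 2: weight = 7, length = 1, mean = 7/1 ≈ 7.000
  cycle 0 → 1 → 0: weight = 6, length = 2, mean = 6/2 ≈ 3.000
  cycle 0 → 2 → 0: weight = 12, length = 2, mean = 12/2 ≈ 6.000
  cycle 1 → 0 → 1: weight = 6, length = 2, mean = 6/2 ≈ 3.000
Minimum mean = 3.000, attained e.g. along the cycle 0 → 1 → 0 with weight 6 and length 2. So λ(A) = 6/2 = 3.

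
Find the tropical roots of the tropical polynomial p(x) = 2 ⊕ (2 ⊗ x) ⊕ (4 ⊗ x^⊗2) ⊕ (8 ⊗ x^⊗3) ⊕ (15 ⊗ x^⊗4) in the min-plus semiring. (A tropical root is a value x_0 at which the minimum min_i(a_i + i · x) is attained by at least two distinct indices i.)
Roots: {-7, -4, -2, 0}

Each tropical root is a break point of the lower envelope of the lines y = a_i + i · x (there are 5 lines, with slopes 0, 1, ..., 4). Only the lines that attain the minimum somewhere contribute to roots; other lines are dominated. Here the surviving (envelope) indices are i = 4, i = 3, i = 2, i = 1, i = 0.
Intersections between consecutive envelope lines give the roots: for adjacent envelope indices i < j the intersection is x = (a_i − a_j) / (j − i). Reading off the sorted break points: {-7, -4, -2, 0}.
Verification: at each break x_0, at least two indices attain the minimum of min_i(a_i + i · x_0).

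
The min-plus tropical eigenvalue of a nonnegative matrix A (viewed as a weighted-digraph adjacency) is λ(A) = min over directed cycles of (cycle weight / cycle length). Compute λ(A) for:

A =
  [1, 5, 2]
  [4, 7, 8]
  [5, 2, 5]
λ(A) = 1

Enumerate directed cycles and compute their means (weight / length). Sample:
  cycle 0 → 0: weight = 1, length = 1, mean = 1/1 ≈ 1.000
  cycle 1 → 1: weight = 7, length = 1, mean = 7/1 ≈ 7.000
  cycle 2 → 2: weight = 5, length = 1, mean = 5/1 ≈ 5.000
  cycle 0 → 1 → 0: weight = 9, length = 2, mean = 9/2 ≈ 4.500
  cycle 0 → 2 → 0: weight = 7, length = 2, mean = 7/2 ≈ 3.500
  cycle 1 → 0 → 1: weight = 9, length = 2, mean = 9/2 ≈ 4.500
Minimum mean = 1.000, attained e.g. along the cycle 0 → 0 with weight 1 and length 1. So λ(A) = 1/1 = 1.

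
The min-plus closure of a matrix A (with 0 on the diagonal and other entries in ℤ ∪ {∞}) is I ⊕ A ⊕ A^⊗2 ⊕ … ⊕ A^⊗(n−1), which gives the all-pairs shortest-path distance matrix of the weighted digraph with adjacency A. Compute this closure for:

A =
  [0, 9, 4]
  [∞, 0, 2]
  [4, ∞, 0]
Closure =
  [0, 9, 4]
  [6, 0, 2]
  [4, 13, 0]

This is the Floyd-Warshall all-pairs shortest-path computation. For each intermediate vertex k = 0, 1, …, 2, update dist[i][j] ← min(dist[i][j], dist[i][k] + dist[k][j]). The final matrix gives, for each (i, j), the minimum total weight of any directed path from i to j (possibly empty when i = j).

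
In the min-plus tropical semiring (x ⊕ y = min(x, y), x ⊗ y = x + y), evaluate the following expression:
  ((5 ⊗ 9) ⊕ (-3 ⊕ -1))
((5 ⊗ 9) ⊕ (-3 ⊕ -1)) = -3

Expand innermost to outermost. Recall ⊕ takes the minimum of its arguments and ⊗ takes their sum. Working out the expression ((5 ⊗ 9) ⊕ (-3 ⊕ -1)) gives -3.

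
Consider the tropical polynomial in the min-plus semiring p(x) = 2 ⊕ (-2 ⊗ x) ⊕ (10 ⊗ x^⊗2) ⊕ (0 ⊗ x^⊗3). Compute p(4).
p(4) = 2

A tropical monomial a ⊗ x^⊗i evaluates to a + i · x. Evaluating each term at x = 4:
  Term 0 contributes 2 + 0 · 4 = 2
  Term 1 contributes -2 + 1 · 4 = 2
  Term 2 contributes 10 + 2 · 4 = 18
  Term 3 contributes 0 + 3 · 4 = 12
p(4) = ⊕ of these = min[2, 2, 18, 12] = 2.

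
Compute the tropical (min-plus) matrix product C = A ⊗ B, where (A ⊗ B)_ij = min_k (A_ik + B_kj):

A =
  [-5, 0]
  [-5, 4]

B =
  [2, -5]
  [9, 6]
A ⊗ B =
  [-3, -10]
  [-3, -10]

Apply the min-plus product entry-by-entry:
  C[0][0] = min over k of (A[0][0] + B[0][0] = -5 + 2 = -3, A[0][1] + B[1][0] = 0 + 9 = 9) = -3 (attained at k = 0)
  C[0][1] = min over k of (A[0][0] + B[0][1] = -5 + -5 = -10, A[0][1] + B[1][1] = 0 + 6 = 6) = -10 (attained at k = 0)
  C[1][0] = min over k of (A[1][0] + B[0][0] = -5 + 2 = -3, A[1][1] + B[1][0] = 4 + 9 = 13) = -3 (attained at k = 0)
  C[1][1] = min over k of (A[1][0] + B[0][1] = -5 + -5 = -10, A[1][1] + B[1][1] = 4 + 6 = 10) = -10 (attained at k = 0)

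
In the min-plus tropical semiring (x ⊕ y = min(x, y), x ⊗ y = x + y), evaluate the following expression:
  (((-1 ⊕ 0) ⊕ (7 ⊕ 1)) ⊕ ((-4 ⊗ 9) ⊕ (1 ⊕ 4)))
(((-1 ⊕ 0) ⊕ (7 ⊕ 1)) ⊕ ((-4 ⊗ 9) ⊕ (1 ⊕ 4))) = -1

Expand innermost to outermost. Recall ⊕ takes the minimum of its arguments and ⊗ takes their sum. Working out the expression (((-1 ⊕ 0) ⊕ (7 ⊕ 1)) ⊕ ((-4 ⊗ 9) ⊕ (1 ⊕ 4))) gives -1.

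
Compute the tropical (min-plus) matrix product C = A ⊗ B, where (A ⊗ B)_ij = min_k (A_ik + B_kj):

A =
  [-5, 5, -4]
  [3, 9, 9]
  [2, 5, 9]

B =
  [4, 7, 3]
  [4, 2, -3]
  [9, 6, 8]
A ⊗ B =
  [-1, 2, -2]
  [7, 10, 6]
  [6, 7, 2]

Apply the min-plus product entry-by-entry:
  C[0][0] = min over k of (A[0][0] + B[0][0] = -5 + 4 = -1, A[0][1] + B[1][0] = 5 + 4 = 9, A[0][2] + B[2][0] = -4 + 9 = 5) = -1 (attained at k = 0)
  C[0][1] = min over k of (A[0][0] + B[0][1] = -5 + 7 = 2, A[0][1] + B[1][1] = 5 + 2 = 7, A[0][2] + B[2][1] = -4 + 6 = 2) = 2 (attained at k = 0)
  C[0][2] = min over k of (A[0][0] + B[0][2] = -5 + 3 = -2, A[0][1] + B[1][2] = 5 + -3 = 2, A[0][2] + B[2][2] = -4 + 8 = 4) = -2 (attained at k = 0)
  C[1][0] = min over k of (A[1][0] + B[0][0] = 3 + 4 = 7, A[1][1] + B[1][0] = 9 + 4 = 13, A[1][2] + B[2][0] = 9 + 9 = 18) = 7 (attained at k = 0)
  C[1][1] = min over k of (A[1][0] + B[0][1] = 3 + 7 = 10, A[1][1] + B[1][1] = 9 + 2 = 11, A[1][2] + B[2][1] = 9 + 6 = 15) = 10 (attained at k = 0)
  C[1][2] = min over k of (A[1][0] + B[0][2] = 3 + 3 = 6, A[1][1] + B[1][2] = 9 + -3 = 6, A[1][2] + B[2][2] = 9 + 8 = 17) = 6 (attained at k = 0)
  C[2][0] = min over k of (A[2][0] + B[0][0] = 2 + 4 = 6, A[2][1] + B[1][0] = 5 + 4 = 9, A[2][2] + B[2][0] = 9 + 9 = 18) = 6 (attained at k = 0)
  C[2][1] = min over k of (A[2][0] + B[0][1] = 2 + 7 = 9, A[2][1] + B[1][1] = 5 + 2 = 7, A[2][2] + B[2][1] = 9 + 6 = 15) = 7 (attained at k = 1)
  C[2][2] = min over k of (A[2][0] + B[0][2] = 2 + 3 = 5, A[2][1] + B[1][2] = 5 + -3 = 2, A[2][2] + B[2][2] = 9 + 8 = 17) = 2 (attained at k = 1)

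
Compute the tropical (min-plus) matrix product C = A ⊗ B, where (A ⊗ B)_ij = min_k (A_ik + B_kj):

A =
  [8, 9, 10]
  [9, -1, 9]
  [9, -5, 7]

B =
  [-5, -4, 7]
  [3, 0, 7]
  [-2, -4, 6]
A ⊗ B =
  [3, 4, 15]
  [2, -1, 6]
  [-2, -5, 2]

Apply the min-plus product entry-by-entry:
  C[0][0] = min over k of (A[0][0] + B[0][0] = 8 + -5 = 3, A[0][1] + B[1][0] = 9 + 3 = 12, A[0][2] + B[2][0] = 10 + -2 = 8) = 3 (attained at k = 0)
  C[0][1] = min over k of (A[0][0] + B[0][1] = 8 + -4 = 4, A[0][1] + B[1][1] = 9 + 0 = 9, A[0][2] + B[2][1] = 10 + -4 = 6) = 4 (attained at k = 0)
  C[0][2] = min over k of (A[0][0] + B[0][2] = 8 + 7 = 15, A[0][1] + B[1][2] = 9 + 7 = 16, A[0][2] + B[2][2] = 10 + 6 = 16) = 15 (attained at k = 0)
  C[1][0] = min over k of (A[1][0] + B[0][0] = 9 + -5 = 4, A[1][1] + B[1][0] = -1 + 3 = 2, A[1][2] + B[2][0] = 9 + -2 = 7) = 2 (attained at k = 1)
  C[1][1] = min over k of (A[1][0] + B[0][1] = 9 + -4 = 5, A[1][1] + B[1][1] = -1 + 0 = -1, A[1][2] + B[2][1] = 9 + -4 = 5) = -1 (attained at k = 1)
  C[1][2] = min over k of (A[1][0] + B[0][2] = 9 + 7 = 16, A[1][1] + B[1][2] = -1 + 7 = 6, A[1][2] + B[2][2] = 9 + 6 = 15) = 6 (attained at k = 1)
  C[2][0] = min over k of (A[2][0] + B[0][0] = 9 + -5 = 4, A[2][1] + B[1][0] = -5 + 3 = -2, A[2][2] + B[2][0] = 7 + -2 = 5) = -2 (attained at k = 1)
  C[2][1] = min over k of (A[2][0] + B[0][1] = 9 + -4 = 5, A[2][1] + B[1][1] = -5 + 0 = -5, A[2][2] + B[2][1] = 7 + -4 = 3) = -5 (attained at k = 1)
  C[2][2] = min over k of (A[2][0] + B[0][2] = 9 + 7 = 16, A[2][1] + B[1][2] = -5 + 7 = 2, A[2][2] + B[2][2] = 7 + 6 = 13) = 2 (attained at k = 1)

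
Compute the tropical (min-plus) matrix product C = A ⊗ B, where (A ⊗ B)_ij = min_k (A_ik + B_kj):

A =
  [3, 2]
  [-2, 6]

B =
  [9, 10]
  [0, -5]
A ⊗ B =
  [2, -3]
  [6, 1]

Apply the min-plus product entry-by-entry:
  C[0][0] = min over k of (A[0][0] + B[0][0] = 3 + 9 = 12, A[0][1] + B[1][0] = 2 + 0 = 2) = 2 (attained at k = 1)
  C[0][1] = min over k of (A[0][0] + B[0][1] = 3 + 10 = 13, A[0][1] + B[1][1] = 2 + -5 = -3) = -3 (attained at k = 1)
  C[1][0] = min over k of (A[1][0] + B[0][0] = -2 + 9 = 7, A[1][1] + B[1][0] = 6 + 0 = 6) = 6 (attained at k = 1)
  C[1][1] = min over k of (A[1][0] + B[0][1] = -2 + 10 = 8, A[1][1] + B[1][1] = 6 + -5 = 1) = 1 (attained at k = 1)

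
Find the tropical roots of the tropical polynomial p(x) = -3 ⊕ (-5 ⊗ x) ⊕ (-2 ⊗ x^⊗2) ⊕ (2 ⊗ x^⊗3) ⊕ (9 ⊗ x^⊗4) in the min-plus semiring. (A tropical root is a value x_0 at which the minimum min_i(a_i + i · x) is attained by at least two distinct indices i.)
Roots: {-7, -4, -3, 2}

Each tropical root is a break point of the lower envelope of the lines y = a_i + i · x (there are 5 lines, with slopes 0, 1, ..., 4). Only the lines that attain the minimum somewhere contribute to roots; other lines are dominated. Here the surviving (envelope) indices are i = 4, i = 3, i = 2, i = 1, i = 0.
Intersections between consecutive envelope lines give the roots: for adjacent envelope indices i < j the intersection is x = (a_i − a_j) / (j − i). Reading off the sorted break points: {-7, -4, -3, 2}.
Verification: at each break x_0, at least two indices attain the minimum of min_i(a_i + i · x_0).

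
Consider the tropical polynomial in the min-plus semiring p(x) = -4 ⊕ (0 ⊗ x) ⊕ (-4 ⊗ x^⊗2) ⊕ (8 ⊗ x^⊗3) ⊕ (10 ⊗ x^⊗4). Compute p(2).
p(2) = -4

A tropical monomial a ⊗ x^⊗i evaluates to a + i · x. Evaluating each term at x = 2:
  Term 0 contributes -4 + 0 · 2 = -4
  Term 1 contributes 0 + 1 · 2 = 2
  Term 2 contributes -4 + 2 · 2 = 0
  Term 3 contributes 8 + 3 · 2 = 14
  Term 4 contributes 10 + 4 · 2 = 18
p(2) = ⊕ of these = min[-4, 2, 0, 14, 18] = -4.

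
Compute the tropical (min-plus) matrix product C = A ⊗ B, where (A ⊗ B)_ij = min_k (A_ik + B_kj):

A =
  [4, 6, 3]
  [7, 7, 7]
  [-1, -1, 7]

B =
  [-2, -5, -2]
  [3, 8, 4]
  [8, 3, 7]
A ⊗ B =
  [2, -1, 2]
  [5, 2, 5]
  [-3, -6, -3]

Apply the min-plus product entry-by-entry:
  C[0][0] = min over k of (A[0][0] + B[0][0] = 4 + -2 = 2, A[0][1] + B[1][0] = 6 + 3 = 9, A[0][2] + B[2][0] = 3 + 8 = 11) = 2 (attained at k = 0)
  C[0][1] = min over k of (A[0][0] + B[0][1] = 4 + -5 = -1, A[0][1] + B[1][1] = 6 + 8 = 14, A[0][2] + B[2][1] = 3 + 3 = 6) = -1 (attained at k = 0)
  C[0][2] = min over k of (A[0][0] + B[0][2] = 4 + -2 = 2, A[0][1] + B[1][2] = 6 + 4 = 10, A[0][2] + B[2][2] = 3 + 7 = 10) = 2 (attained at k = 0)
  C[1][0] = min over k of (A[1][0] + B[0][0] = 7 + -2 = 5, A[1][1] + B[1][0] = 7 + 3 = 10, A[1][2] + B[2][0] = 7 + 8 = 15) = 5 (attained at k = 0)
  C[1][1] = min over k of (A[1][0] + B[0][1] = 7 + -5 = 2, A[1][1] + B[1][1] = 7 + 8 = 15, A[1][2] + B[2][1] = 7 + 3 = 10) = 2 (attained at k = 0)
  C[1][2] = min over k of (A[1][0] + B[0][2] = 7 + -2 = 5, A[1][1] + B[1][2] = 7 + 4 = 11, A[1][2] + B[2][2] = 7 + 7 = 14) = 5 (attained at k = 0)
  C[2][0] = min over k of (A[2][0] + B[0][0] = -1 + -2 = -3, A[2][1] + B[1][0] = -1 + 3 = 2, A[2][2] + B[2][0] = 7 + 8 = 15) = -3 (attained at k = 0)
  C[2][1] = min over k of (A[2][0] + B[0][1] = -1 + -5 = -6, A[2][1] + B[1][1] = -1 + 8 = 7, A[2][2] + B[2][1] = 7 + 3 = 10) = -6 (attained at k = 0)
  C[2][2] = min over k of (A[2][0] + B[0][2] = -1 + -2 = -3, A[2][1] + B[1][2] = -1 + 4 = 3, A[2][2] + B[2][2] = 7 + 7 = 14) = -3 (attained at k = 0)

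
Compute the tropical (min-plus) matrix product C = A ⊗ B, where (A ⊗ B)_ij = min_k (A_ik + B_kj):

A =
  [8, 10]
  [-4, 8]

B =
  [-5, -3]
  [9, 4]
A ⊗ B =
  [3, 5]
  [-9, -7]

Apply the min-plus product entry-by-entry:
  C[0][0] = min over k of (A[0][0] + B[0][0] = 8 + -5 = 3, A[0][1] + B[1][0] = 10 + 9 = 19) = 3 (attained at k = 0)
  C[0][1] = min over k of (A[0][0] + B[0][1] = 8 + -3 = 5, A[0][1] + B[1][1] = 10 + 4 = 14) = 5 (attained at k = 0)
  C[1][0] = min over k of (A[1][0] + B[0][0] = -4 + -5 = -9, A[1][1] + B[1][0] = 8 + 9 = 17) = -9 (attained at k = 0)
  C[1][1] = min over k of (A[1][0] + B[0][1] = -4 + -3 = -7, A[1][1] + B[1][1] = 8 + 4 = 12) = -7 (attained at k = 0)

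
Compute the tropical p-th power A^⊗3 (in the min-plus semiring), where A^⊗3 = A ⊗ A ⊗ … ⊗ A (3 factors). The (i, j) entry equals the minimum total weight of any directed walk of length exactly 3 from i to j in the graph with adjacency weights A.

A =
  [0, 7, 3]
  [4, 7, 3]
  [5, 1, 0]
A^⊗3 =
  [0, 4, 3]
  [4, 4, 3]
  [5, 1, 0]

Each entry (A^⊗3)_ij equals the minimum over all length-3 walks i = v_0 → v_1 → … → v_3 = j of Σ_t A[v_t][v_{t+1}]. For example, for (i, j) = (0, 2) we minimise over 9 possible intermediate vertex sequences; the minimum is 3, attained along the walk 0 → 0 → 0 → 2.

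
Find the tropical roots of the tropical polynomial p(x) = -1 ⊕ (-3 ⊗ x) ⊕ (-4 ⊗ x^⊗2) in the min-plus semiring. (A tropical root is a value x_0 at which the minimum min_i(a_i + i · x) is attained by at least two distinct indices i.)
Roots: {1, 2}

Each tropical root is a break point of the lower envelope of the lines y = a_i + i · x (there are 3 lines, with slopes 0, 1, ..., 2). Only the lines that attain the minimum somewhere contribute to roots; other lines are dominated. Here the surviving (envelope) indices are i = 2, i = 1, i = 0.
Intersections between consecutive envelope lines give the roots: for adjacent envelope indices i < j the intersection is x = (a_i − a_j) / (j − i). Reading off the sorted break points: {1, 2}.
Verification: at each break x_0, at least two indices attain the minimum of min_i(a_i + i · x_0).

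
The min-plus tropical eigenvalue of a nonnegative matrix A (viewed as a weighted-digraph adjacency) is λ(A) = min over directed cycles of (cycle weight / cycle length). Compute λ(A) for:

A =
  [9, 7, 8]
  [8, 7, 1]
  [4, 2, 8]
λ(A) = 3/2

Enumerate directed cycles and compute their means (weight / length). Sample:
  cycle 0 → 0: weight = 9, length = 1, mean = 9/1 ≈ 9.000
  cycle 1 → 1: weight = 7, length = 1, mean = 7/1 ≈ 7.000
  cycle 2 → 2: weight = 8, length = 1, mean = 8/1 ≈ 8.000
  cycle 0 → 1 → 0: weight = 15, length = 2, mean = 15/2 ≈ 7.500
  cycle 0 → 2 → 0: weight = 12, length = 2, mean = 12/2 ≈ 6.000
  cycle 1 → 0 → 1: weight = 15, length = 2, mean = 15/2 ≈ 7.500
Minimum mean = 1.500, attained e.g. along the cycle 1 → 2 → 1 with weight 3 and length 2. So λ(A) = 3/2 = 3/2.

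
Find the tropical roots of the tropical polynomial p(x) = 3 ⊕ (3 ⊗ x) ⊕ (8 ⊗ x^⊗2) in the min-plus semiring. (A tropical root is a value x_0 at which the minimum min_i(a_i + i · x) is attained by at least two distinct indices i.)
Roots: {-5, 0}

Each tropical root is a break point of the lower envelope of the lines y = a_i + i · x (there are 3 lines, with slopes 0, 1, ..., 2). Only the lines that attain the minimum somewhere contribute to roots; other lines are dominated. Here the surviving (envelope) indices are i = 2, i = 1, i = 0.
Intersections between consecutive envelope lines give the roots: for adjacent envelope indices i < j the intersection is x = (a_i − a_j) / (j − i). Reading off the sorted break points: {-5, 0}.
Verification: at each break x_0, at least two indices attain the minimum of min_i(a_i + i · x_0).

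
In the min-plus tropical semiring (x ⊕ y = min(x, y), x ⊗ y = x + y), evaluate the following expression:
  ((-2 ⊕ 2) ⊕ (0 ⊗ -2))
((-2 ⊕ 2) ⊕ (0 ⊗ -2)) = -2

Expand innermost to outermost. Recall ⊕ takes the minimum of its arguments and ⊗ takes their sum. Working out the expression ((-2 ⊕ 2) ⊕ (0 ⊗ -2)) gives -2.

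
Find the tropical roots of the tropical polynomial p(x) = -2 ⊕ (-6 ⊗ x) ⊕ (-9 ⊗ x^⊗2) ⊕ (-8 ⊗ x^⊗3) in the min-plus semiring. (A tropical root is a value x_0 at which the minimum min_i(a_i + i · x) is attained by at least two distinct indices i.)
Roots: {-1, 3, 4}

Each tropical root is a break point of the lower envelope of the lines y = a_i + i · x (there are 4 lines, with slopes 0, 1, ..., 3). Only the lines that attain the minimum somewhere contribute to roots; other lines are dominated. Here the surviving (envelope) indices are i = 3, i = 2, i = 1, i = 0.
Intersections between consecutive envelope lines give the roots: for adjacent envelope indices i < j the intersection is x = (a_i − a_j) / (j − i). Reading off the sorted break points: {-1, 3, 4}.
Verification: at each break x_0, at least two indices attain the minimum of min_i(a_i + i · x_0).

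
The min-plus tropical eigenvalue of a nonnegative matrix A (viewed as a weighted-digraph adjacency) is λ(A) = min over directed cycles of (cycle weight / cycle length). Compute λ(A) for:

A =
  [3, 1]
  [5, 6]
λ(A) = 3

Enumerate directed cycles and compute their means (weight / length). Sample:
  cycle 0 → 0: weight = 3, length = 1, mean = 3/1 ≈ 3.000
  cycle 1 → 1: weight = 6, length = 1, mean = 6/1 ≈ 6.000
  cycle 0 → 1 → 0: weight = 6, length = 2, mean = 6/2 ≈ 3.000
  cycle 1 → 0 → 1: weight = 6, length = 2, mean = 6/2 ≈ 3.000
Minimum mean = 3.000, attained e.g. along the cycle 0 → 0 with weight 3 and length 1. So λ(A) = 3/1 = 3.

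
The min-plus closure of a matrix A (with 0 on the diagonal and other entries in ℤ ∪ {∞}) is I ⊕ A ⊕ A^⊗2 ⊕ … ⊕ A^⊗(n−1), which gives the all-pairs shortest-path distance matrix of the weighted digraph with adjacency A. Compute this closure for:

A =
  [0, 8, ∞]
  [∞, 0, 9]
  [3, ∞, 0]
Closure =
  [0, 8, 17]
  [12, 0, 9]
  [3, 11, 0]

This is the Floyd-Warshall all-pairs shortest-path computation. For each intermediate vertex k = 0, 1, …, 2, update dist[i][j] ← min(dist[i][j], dist[i][k] + dist[k][j]). The final matrix gives, for each (i, j), the minimum total weight of any directed path from i to j (possibly empty when i = j).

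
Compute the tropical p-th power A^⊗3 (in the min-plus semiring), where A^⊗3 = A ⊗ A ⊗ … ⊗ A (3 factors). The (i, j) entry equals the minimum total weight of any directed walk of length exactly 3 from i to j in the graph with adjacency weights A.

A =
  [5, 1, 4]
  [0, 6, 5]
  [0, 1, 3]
A^⊗3 =
  [5, 2, 5]
  [1, 5, 6]
  [1, 2, 5]

Each entry (A^⊗3)_ij equals the minimum over all length-3 walks i = v_0 → v_1 → … → v_3 = j of Σ_t A[v_t][v_{t+1}]. For example, for (i, j) = (0, 2) we minimise over 9 possible intermediate vertex sequences; the minimum is 5, attained along the walk 0 → 1 → 0 → 2.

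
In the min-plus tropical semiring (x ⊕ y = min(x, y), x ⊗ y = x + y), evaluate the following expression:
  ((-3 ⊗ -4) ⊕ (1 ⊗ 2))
((-3 ⊗ -4) ⊕ (1 ⊗ 2)) = -7

Expand innermost to outermost. Recall ⊕ takes the minimum of its arguments and ⊗ takes their sum. Working out the expression ((-3 ⊗ -4) ⊕ (1 ⊗ 2)) gives -7.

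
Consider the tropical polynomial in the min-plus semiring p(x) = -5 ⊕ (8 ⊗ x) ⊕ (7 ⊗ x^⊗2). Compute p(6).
p(6) = -5

A tropical monomial a ⊗ x^⊗i evaluates to a + i · x. Evaluating each term at x = 6:
  Term 0 contributes -5 + 0 · 6 = -5
  Term 1 contributes 8 + 1 · 6 = 14
  Term 2 contributes 7 + 2 · 6 = 19
p(6) = ⊕ of these = min[-5, 14, 19] = -5.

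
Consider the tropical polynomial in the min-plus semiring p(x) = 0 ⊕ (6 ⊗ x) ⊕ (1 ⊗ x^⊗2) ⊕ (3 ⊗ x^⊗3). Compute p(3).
p(3) = 0

A tropical monomial a ⊗ x^⊗i evaluates to a + i · x. Evaluating each term at x = 3:
  Term 0 contributes 0 + 0 · 3 = 0
  Term 1 contributes 6 + 1 · 3 = 9
  Term 2 contributes 1 + 2 · 3 = 7
  Term 3 contributes 3 + 3 · 3 = 12
p(3) = ⊕ of these = min[0, 9, 7, 12] = 0.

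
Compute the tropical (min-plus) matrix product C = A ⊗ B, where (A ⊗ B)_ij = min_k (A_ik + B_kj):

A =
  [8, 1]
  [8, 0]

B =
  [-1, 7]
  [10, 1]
A ⊗ B =
  [7, 2]
  [7, 1]

Apply the min-plus product entry-by-entry:
  C[0][0] = min over k of (A[0][0] + B[0][0] = 8 + -1 = 7, A[0][1] + B[1][0] = 1 + 10 = 11) = 7 (attained at k = 0)
  C[0][1] = min over k of (A[0][0] + B[0][1] = 8 + 7 = 15, A[0][1] + B[1][1] = 1 + 1 = 2) = 2 (attained at k = 1)
  C[1][0] = min over k of (A[1][0] + B[0][0] = 8 + -1 = 7, A[1][1] + B[1][0] = 0 + 10 = 10) = 7 (attained at k = 0)
  C[1][1] = min over k of (A[1][0] + B[0][1] = 8 + 7 = 15, A[1][1] + B[1][1] = 0 + 1 = 1) = 1 (attained at k = 1)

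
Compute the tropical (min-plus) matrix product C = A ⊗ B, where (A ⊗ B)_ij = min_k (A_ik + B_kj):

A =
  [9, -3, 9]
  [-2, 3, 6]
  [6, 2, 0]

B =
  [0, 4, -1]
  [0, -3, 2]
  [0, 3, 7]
A ⊗ B =
  [-3, -6, -1]
  [-2, 0, -3]
  [0, -1, 4]

Apply the min-plus product entry-by-entry:
  C[0][0] = min over k of (A[0][0] + B[0][0] = 9 + 0 = 9, A[0][1] + B[1][0] = -3 + 0 = -3, A[0][2] + B[2][0] = 9 + 0 = 9) = -3 (attained at k = 1)
  C[0][1] = min over k of (A[0][0] + B[0][1] = 9 + 4 = 13, A[0][1] + B[1][1] = -3 + -3 = -6, A[0][2] + B[2][1] = 9 + 3 = 12) = -6 (attained at k = 1)
  C[0][2] = min over k of (A[0][0] + B[0][2] = 9 + -1 = 8, A[0][1] + B[1][2] = -3 + 2 = -1, A[0][2] + B[2][2] = 9 + 7 = 16) = -1 (attained at k = 1)
  C[1][0] = min over k of (A[1][0] + B[0][0] = -2 + 0 = -2, A[1][1] + B[1][0] = 3 + 0 = 3, A[1][2] + B[2][0] = 6 + 0 = 6) = -2 (attained at k = 0)
  C[1][1] = min over k of (A[1][0] + B[0][1] = -2 + 4 = 2, A[1][1] + B[1][1] = 3 + -3 = 0, A[1][2] + B[2][1] = 6 + 3 = 9) = 0 (attained at k = 1)
  C[1][2] = min over k of (A[1][0] + B[0][2] = -2 + -1 = -3, A[1][1] + B[1][2] = 3 + 2 = 5, A[1][2] + B[2][2] = 6 + 7 = 13) = -3 (attained at k = 0)
  C[2][0] = min over k of (A[2][0] + B[0][0] = 6 + 0 = 6, A[2][1] + B[1][0] = 2 + 0 = 2, A[2][2] + B[2][0] = 0 + 0 = 0) = 0 (attained at k = 2)
  C[2][1] = min over k of (A[2][0] + B[0][1] = 6 + 4 = 10, A[2][1] + B[1][1] = 2 + -3 = -1, A[2][2] + B[2][1] = 0 + 3 = 3) = -1 (attained at k = 1)
  C[2][2] = min over k of (A[2][0] + B[0][2] = 6 + -1 = 5, A[2][1] + B[1][2] = 2 + 2 = 4, A[2][2] + B[2][2] = 0 + 7 = 7) = 4 (attained at k = 1)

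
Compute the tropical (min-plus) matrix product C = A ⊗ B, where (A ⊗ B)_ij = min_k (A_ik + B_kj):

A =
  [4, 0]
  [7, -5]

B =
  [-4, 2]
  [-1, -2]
A ⊗ B =
  [-1, -2]
  [-6, -7]

Apply the min-plus product entry-by-entry:
  C[0][0] = min over k of (A[0][0] + B[0][0] = 4 + -4 = 0, A[0][1] + B[1][0] = 0 + -1 = -1) = -1 (attained at k = 1)
  C[0][1] = min over k of (A[0][0] + B[0][1] = 4 + 2 = 6, A[0][1] + B[1][1] = 0 + -2 = -2) = -2 (attained at k = 1)
  C[1][0] = min over k of (A[1][0] + B[0][0] = 7 + -4 = 3, A[1][1] + B[1][0] = -5 + -1 = -6) = -6 (attained at k = 1)
  C[1][1] = min over k of (A[1][0] + B[0][1] = 7 + 2 = 9, A[1][1] + B[1][1] = -5 + -2 = -7) = -7 (attained at k = 1)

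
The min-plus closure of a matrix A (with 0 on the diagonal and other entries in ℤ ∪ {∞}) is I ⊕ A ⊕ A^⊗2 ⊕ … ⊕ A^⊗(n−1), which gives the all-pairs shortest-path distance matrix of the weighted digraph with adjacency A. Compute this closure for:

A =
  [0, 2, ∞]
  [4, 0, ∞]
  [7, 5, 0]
Closure =
  [0, 2, ∞]
  [4, 0, ∞]
  [7, 5, 0]

This is the Floyd-Warshall all-pairs shortest-path computation. For each intermediate vertex k = 0, 1, …, 2, update dist[i][j] ← min(dist[i][j], dist[i][k] + dist[k][j]). The final matrix gives, for each (i, j), the minimum total weight of any directed path from i to j (possibly empty when i = j).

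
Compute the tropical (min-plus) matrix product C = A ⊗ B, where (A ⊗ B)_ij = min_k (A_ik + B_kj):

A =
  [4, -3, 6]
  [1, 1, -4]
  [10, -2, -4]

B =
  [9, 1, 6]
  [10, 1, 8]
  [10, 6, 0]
A ⊗ B =
  [7, -2, 5]
  [6, 2, -4]
  [6, -1, -4]

Apply the min-plus product entry-by-entry:
  C[0][0] = min over k of (A[0][0] + B[0][0] = 4 + 9 = 13, A[0][1] + B[1][0] = -3 + 10 = 7, A[0][2] + B[2][0] = 6 + 10 = 16) = 7 (attained at k = 1)
  C[0][1] = min over k of (A[0][0] + B[0][1] = 4 + 1 = 5, A[0][1] + B[1][1] = -3 + 1 = -2, A[0][2] + B[2][1] = 6 + 6 = 12) = -2 (attained at k = 1)
  C[0][2] = min over k of (A[0][0] + B[0][2] = 4 + 6 = 10, A[0][1] + B[1][2] = -3 + 8 = 5, A[0][2] + B[2][2] = 6 + 0 = 6) = 5 (attained at k = 1)
  C[1][0] = min over k of (A[1][0] + B[0][0] = 1 + 9 = 10, A[1][1] + B[1][0] = 1 + 10 = 11, A[1][2] + B[2][0] = -4 + 10 = 6) = 6 (attained at k = 2)
  C[1][1] = min over k of (A[1][0] + B[0][1] = 1 + 1 = 2, A[1][1] + B[1][1] = 1 + 1 = 2, A[1][2] + B[2][1] = -4 + 6 = 2) = 2 (attained at k = 0)
  C[1][2] = min over k of (A[1][0] + B[0][2] = 1 + 6 = 7, A[1][1] + B[1][2] = 1 + 8 = 9, A[1][2] + B[2][2] = -4 + 0 = -4) = -4 (attained at k = 2)
  C[2][0] = min over k of (A[2][0] + B[0][0] = 10 + 9 = 19, A[2][1] + B[1][0] = -2 + 10 = 8, A[2][2] + B[2][0] = -4 + 10 = 6) = 6 (attained at k = 2)
  C[2][1] = min over k of (A[2][0] + B[0][1] = 10 + 1 = 11, A[2][1] + B[1][1] = -2 + 1 = -1, A[2][2] + B[2][1] = -4 + 6 = 2) = -1 (attained at k = 1)
  C[2][2] = min over k of (A[2][0] + B[0][2] = 10 + 6 = 16, A[2][1] + B[1][2] = -2 + 8 = 6, A[2][2] + B[2][2] = -4 + 0 = -4) = -4 (attained at k = 2)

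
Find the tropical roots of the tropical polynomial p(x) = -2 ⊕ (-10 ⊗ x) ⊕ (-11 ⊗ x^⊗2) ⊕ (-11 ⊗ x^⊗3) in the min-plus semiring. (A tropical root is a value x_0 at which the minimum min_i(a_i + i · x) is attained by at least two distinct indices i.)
Roots: {0, 1, 8}

Each tropical root is a break point of the lower envelope of the lines y = a_i + i · x (there are 4 lines, with slopes 0, 1, ..., 3). Only the lines that attain the minimum somewhere contribute to roots; other lines are dominated. Here the surviving (envelope) indices are i = 3, i = 2, i = 1, i = 0.
Intersections between consecutive envelope lines give the roots: for adjacent envelope indices i < j the intersection is x = (a_i − a_j) / (j − i). Reading off the sorted break points: {0, 1, 8}.
Verification: at each break x_0, at least two indices attain the minimum of min_i(a_i + i · x_0).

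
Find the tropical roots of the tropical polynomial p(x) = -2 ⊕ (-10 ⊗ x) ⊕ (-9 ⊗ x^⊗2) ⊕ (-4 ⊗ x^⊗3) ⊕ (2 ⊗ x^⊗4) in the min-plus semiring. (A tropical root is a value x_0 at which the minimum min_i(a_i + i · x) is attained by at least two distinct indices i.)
Roots: {-6, -5, -1, 8}

Each tropical root is a break point of the lower envelope of the lines y = a_i + i · x (there are 5 lines, with slopes 0, 1, ..., 4). Only the lines that attain the minimum somewhere contribute to roots; other lines are dominated. Here the surviving (envelope) indices are i = 4, i = 3, i = 2, i = 1, i = 0.
Intersections between consecutive envelope lines give the roots: for adjacent envelope indices i < j the intersection is x = (a_i − a_j) / (j − i). Reading off the sorted break points: {-6, -5, -1, 8}.
Verification: at each break x_0, at least two indices attain the minimum of min_i(a_i + i · x_0).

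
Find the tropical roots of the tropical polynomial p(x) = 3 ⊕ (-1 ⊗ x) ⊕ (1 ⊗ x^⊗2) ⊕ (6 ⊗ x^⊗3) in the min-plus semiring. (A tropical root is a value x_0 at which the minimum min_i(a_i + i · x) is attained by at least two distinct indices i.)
Roots: {-5, -2, 4}

Each tropical root is a break point of the lower envelope of the lines y = a_i + i · x (there are 4 lines, with slopes 0, 1, ..., 3). Only the lines that attain the minimum somewhere contribute to roots; other lines are dominated. Here the surviving (envelope) indices are i = 3, i = 2, i = 1, i = 0.
Intersections between consecutive envelope lines give the roots: for adjacent envelope indices i < j the intersection is x = (a_i − a_j) / (j − i). Reading off the sorted break points: {-5, -2, 4}.
Verification: at each break x_0, at least two indices attain the minimum of min_i(a_i + i · x_0).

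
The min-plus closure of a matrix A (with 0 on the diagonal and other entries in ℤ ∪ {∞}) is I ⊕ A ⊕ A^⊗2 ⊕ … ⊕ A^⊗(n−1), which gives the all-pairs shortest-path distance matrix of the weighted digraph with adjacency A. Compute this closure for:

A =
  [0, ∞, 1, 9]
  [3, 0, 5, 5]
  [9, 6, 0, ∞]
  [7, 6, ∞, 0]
Closure =
  [0, 7, 1, 9]
  [3, 0, 4, 5]
  [9, 6, 0, 11]
  [7, 6, 8, 0]

This is the Floyd-Warshall all-pairs shortest-path computation. For each intermediate vertex k = 0, 1, …, 3, update dist[i][j] ← min(dist[i][j], dist[i][k] + dist[k][j]). The final matrix gives, for each (i, j), the minimum total weight of any directed path from i to j (possibly empty when i = j).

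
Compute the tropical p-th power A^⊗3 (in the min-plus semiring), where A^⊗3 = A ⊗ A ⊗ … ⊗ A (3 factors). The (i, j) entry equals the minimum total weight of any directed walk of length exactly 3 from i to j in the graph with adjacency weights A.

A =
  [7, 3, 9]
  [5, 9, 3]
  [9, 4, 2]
A^⊗3 =
  [15, 10, 8]
  [12, 9, 7]
  [11, 8, 6]

Each entry (A^⊗3)_ij equals the minimum over all length-3 walks i = v_0 → v_1 → … → v_3 = j of Σ_t A[v_t][v_{t+1}]. For example, for (i, j) = (0, 2) we minimise over 9 possible intermediate vertex sequences; the minimum is 8, attained along the walk 0 → 1 → 2 → 2.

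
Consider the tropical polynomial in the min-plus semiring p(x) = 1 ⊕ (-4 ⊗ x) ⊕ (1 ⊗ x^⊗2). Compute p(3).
p(3) = -1

A tropical monomial a ⊗ x^⊗i evaluates to a + i · x. Evaluating each term at x = 3:
  Term 0 contributes 1 + 0 · 3 = 1
  Term 1 contributes -4 + 1 · 3 = -1
  Term 2 contributes 1 + 2 · 3 = 7
p(3) = ⊕ of these = min[1, -1, 7] = -1.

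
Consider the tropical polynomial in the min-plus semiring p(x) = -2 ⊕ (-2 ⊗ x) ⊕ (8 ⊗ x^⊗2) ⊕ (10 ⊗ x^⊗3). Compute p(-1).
p(-1) = -3

A tropical monomial a ⊗ x^⊗i evaluates to a + i · x. Evaluating each term at x = -1:
  Term 0 contributes -2 + 0 · -1 = -2
  Term 1 contributes -2 + 1 · -1 = -3
  Term 2 contributes 8 + 2 · -1 = 6
  Term 3 contributes 10 + 3 · -1 = 7
p(-1) = ⊕ of these = min[-2, -3, 6, 7] = -3.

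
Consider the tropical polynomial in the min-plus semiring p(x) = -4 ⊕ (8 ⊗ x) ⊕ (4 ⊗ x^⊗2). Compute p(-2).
p(-2) = -4

A tropical monomial a ⊗ x^⊗i evaluates to a + i · x. Evaluating each term at x = -2:
  Term 0 contributes -4 + 0 · -2 = -4
  Term 1 contributes 8 + 1 · -2 = 6
  Term 2 contributes 4 + 2 · -2 = 0
p(-2) = ⊕ of these = min[-4, 6, 0] = -4.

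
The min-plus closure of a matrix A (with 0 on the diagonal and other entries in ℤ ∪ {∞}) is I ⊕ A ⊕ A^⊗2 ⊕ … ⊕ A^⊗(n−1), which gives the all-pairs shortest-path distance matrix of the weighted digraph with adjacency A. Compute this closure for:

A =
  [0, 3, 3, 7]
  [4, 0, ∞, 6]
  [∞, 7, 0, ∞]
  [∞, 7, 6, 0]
Closure =
  [0, 3, 3, 7]
  [4, 0, 7, 6]
  [11, 7, 0, 13]
  [11, 7, 6, 0]

This is the Floyd-Warshall all-pairs shortest-path computation. For each intermediate vertex k = 0, 1, …, 3, update dist[i][j] ← min(dist[i][j], dist[i][k] + dist[k][j]). The final matrix gives, for each (i, j), the minimum total weight of any directed path from i to j (possibly empty when i = j).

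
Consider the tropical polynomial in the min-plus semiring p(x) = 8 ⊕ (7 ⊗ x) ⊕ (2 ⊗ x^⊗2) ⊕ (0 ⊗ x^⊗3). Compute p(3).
p(3) = 8

A tropical monomial a ⊗ x^⊗i evaluates to a + i · x. Evaluating each term at x = 3:
  Term 0 contributes 8 + 0 · 3 = 8
  Term 1 contributes 7 + 1 · 3 = 10
  Term 2 contributes 2 + 2 · 3 = 8
  Term 3 contributes 0 + 3 · 3 = 9
p(3) = ⊕ of these = min[8, 10, 8, 9] = 8.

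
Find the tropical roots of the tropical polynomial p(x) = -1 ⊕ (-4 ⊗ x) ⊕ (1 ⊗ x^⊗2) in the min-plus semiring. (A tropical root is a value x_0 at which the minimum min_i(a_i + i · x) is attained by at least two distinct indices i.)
Roots: {-5, 3}

Each tropical root is a break point of the lower envelope of the lines y = a_i + i · x (there are 3 lines, with slopes 0, 1, ..., 2). Only the lines that attain the minimum somewhere contribute to roots; other lines are dominated. Here the surviving (envelope) indices are i = 2, i = 1, i = 0.
Intersections between consecutive envelope lines give the roots: for adjacent envelope indices i < j the intersection is x = (a_i − a_j) / (j − i). Reading off the sorted break points: {-5, 3}.
Verification: at each break x_0, at least two indices attain the minimum of min_i(a_i + i · x_0).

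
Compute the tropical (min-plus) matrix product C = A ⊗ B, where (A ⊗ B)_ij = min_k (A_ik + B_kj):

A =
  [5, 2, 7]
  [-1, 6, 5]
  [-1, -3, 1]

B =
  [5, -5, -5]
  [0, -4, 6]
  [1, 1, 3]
A ⊗ B =
  [2, -2, 0]
  [4, -6, -6]
  [-3, -7, -6]

Apply the min-plus product entry-by-entry:
  C[0][0] = min over k of (A[0][0] + B[0][0] = 5 + 5 = 10, A[0][1] + B[1][0] = 2 + 0 = 2, A[0][2] + B[2][0] = 7 + 1 = 8) = 2 (attained at k = 1)
  C[0][1] = min over k of (A[0][0] + B[0][1] = 5 + -5 = 0, A[0][1] + B[1][1] = 2 + -4 = -2, A[0][2] + B[2][1] = 7 + 1 = 8) = -2 (attained at k = 1)
  C[0][2] = min over k of (A[0][0] + B[0][2] = 5 + -5 = 0, A[0][1] + B[1][2] = 2 + 6 = 8, A[0][2] + B[2][2] = 7 + 3 = 10) = 0 (attained at k = 0)
  C[1][0] = min over k of (A[1][0] + B[0][0] = -1 + 5 = 4, A[1][1] + B[1][0] = 6 + 0 = 6, A[1][2] + B[2][0] = 5 + 1 = 6) = 4 (attained at k = 0)
  C[1][1] = min over k of (A[1][0] + B[0][1] = -1 + -5 = -6, A[1][1] + B[1][1] = 6 + -4 = 2, A[1][2] + B[2][1] = 5 + 1 = 6) = -6 (attained at k = 0)
  C[1][2] = min over k of (A[1][0] + B[0][2] = -1 + -5 = -6, A[1][1] + B[1][2] = 6 + 6 = 12, A[1][2] + B[2][2] = 5 + 3 = 8) = -6 (attained at k = 0)
  C[2][0] = min over k of (A[2][0] + B[0][0] = -1 + 5 = 4, A[2][1] + B[1][0] = -3 + 0 = -3, A[2][2] + B[2][0] = 1 + 1 = 2) = -3 (attained at k = 1)
  C[2][1] = min over k of (A[2][0] + B[0][1] = -1 + -5 = -6, A[2][1] + B[1][1] = -3 + -4 = -7, A[2][2] + B[2][1] = 1 + 1 = 2) = -7 (attained at k = 1)
  C[2][2] = min over k of (A[2][0] + B[0][2] = -1 + -5 = -6, A[2][1] + B[1][2] = -3 + 6 = 3, A[2][2] + B[2][2] = 1 + 3 = 4) = -6 (attained at k = 0)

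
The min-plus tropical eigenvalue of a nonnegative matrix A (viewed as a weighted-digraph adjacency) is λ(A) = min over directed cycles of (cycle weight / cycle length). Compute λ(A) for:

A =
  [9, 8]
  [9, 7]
λ(A) = 7

Enumerate directed cycles and compute their means (weight / length). Sample:
  cycle 0 → 0: weight = 9, length = 1, mean = 9/1 ≈ 9.000
  cycle 1 → 1: weight = 7, length = 1, mean = 7/1 ≈ 7.000
  cycle 0 → 1 → 0: weight = 17, length = 2, mean = 17/2 ≈ 8.500
  cycle 1 → 0 → 1: weight = 17, length = 2, mean = 17/2 ≈ 8.500
Minimum mean = 7.000, attained e.g. along the cycle 1 → 1 with weight 7 and length 1. So λ(A) = 7/1 = 7.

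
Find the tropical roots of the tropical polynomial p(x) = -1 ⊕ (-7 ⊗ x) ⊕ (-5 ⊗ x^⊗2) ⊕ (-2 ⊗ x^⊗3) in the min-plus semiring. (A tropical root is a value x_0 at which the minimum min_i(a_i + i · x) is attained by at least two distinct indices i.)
Roots: {-3, -2, 6}

Each tropical root is a break point of the lower envelope of the lines y = a_i + i · x (there are 4 lines, with slopes 0, 1, ..., 3). Only the lines that attain the minimum somewhere contribute to roots; other lines are dominated. Here the surviving (envelope) indices are i = 3, i = 2, i = 1, i = 0.
Intersections between consecutive envelope lines give the roots: for adjacent envelope indices i < j the intersection is x = (a_i − a_j) / (j − i). Reading off the sorted break points: {-3, -2, 6}.
Verification: at each break x_0, at least two indices attain the minimum of min_i(a_i + i · x_0).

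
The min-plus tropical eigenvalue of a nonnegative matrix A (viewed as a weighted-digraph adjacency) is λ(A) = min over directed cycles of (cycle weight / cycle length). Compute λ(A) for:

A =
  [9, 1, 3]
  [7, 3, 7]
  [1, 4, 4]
λ(A) = 2

Enumerate directed cycles and compute their means (weight / length). Sample:
  cycle 0 → 0: weight = 9, length = 1, mean = 9/1 ≈ 9.000
  cycle 1 → 1: weight = 3, length = 1, mean = 3/1 ≈ 3.000
  cycle 2 → 2: weight = 4, length = 1, mean = 4/1 ≈ 4.000
  cycle 0 → 1 → 0: weight = 8, length = 2, mean = 8/2 ≈ 4.000
  cycle 0 → 2 → 0: weight = 4, length = 2, mean = 4/2 ≈ 2.000
  cycle 1 → 0 → 1: weight = 8, length = 2, mean = 8/2 ≈ 4.000
Minimum mean = 2.000, attained e.g. along the cycle 0 → 2 → 0 with weight 4 and length 2. So λ(A) = 4/2 = 2.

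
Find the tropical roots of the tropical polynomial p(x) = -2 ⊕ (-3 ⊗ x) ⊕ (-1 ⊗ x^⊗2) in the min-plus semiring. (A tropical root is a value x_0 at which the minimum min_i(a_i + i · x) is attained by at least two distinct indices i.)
Roots: {-2, 1}

Each tropical root is a break point of the lower envelope of the lines y = a_i + i · x (there are 3 lines, with slopes 0, 1, ..., 2). Only the lines that attain the minimum somewhere contribute to roots; other lines are dominated. Here the surviving (envelope) indices are i = 2, i = 1, i = 0.
Intersections between consecutive envelope lines give the roots: for adjacent envelope indices i < j the intersection is x = (a_i − a_j) / (j − i). Reading off the sorted break points: {-2, 1}.
Verification: at each break x_0, at least two indices attain the minimum of min_i(a_i + i · x_0).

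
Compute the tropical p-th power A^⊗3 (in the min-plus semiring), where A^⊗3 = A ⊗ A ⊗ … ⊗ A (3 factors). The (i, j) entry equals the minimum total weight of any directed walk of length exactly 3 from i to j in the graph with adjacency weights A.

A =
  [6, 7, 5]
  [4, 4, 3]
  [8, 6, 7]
A^⊗3 =
  [15, 15, 14]
  [12, 12, 11]
  [14, 14, 13]

Each entry (A^⊗3)_ij equals the minimum over all length-3 walks i = v_0 → v_1 → … → v_3 = j of Σ_t A[v_t][v_{t+1}]. For example, for (i, j) = (0, 2) we minimise over 9 possible intermediate vertex sequences; the minimum is 14, attained along the walk 0 → 1 → 1 → 2.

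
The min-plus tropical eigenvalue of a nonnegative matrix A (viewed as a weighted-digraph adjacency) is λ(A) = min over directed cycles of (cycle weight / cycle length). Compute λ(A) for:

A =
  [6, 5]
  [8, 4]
λ(A) = 4

Enumerate directed cycles and compute their means (weight / length). Sample:
  cycle 0 → 0: weight = 6, length = 1, mean = 6/1 ≈ 6.000
  cycle 1 → 1: weight = 4, length = 1, mean = 4/1 ≈ 4.000
  cycle 0 → 1 → 0: weight = 13, length = 2, mean = 13/2 ≈ 6.500
  cycle 1 → 0 → 1: weight = 13, length = 2, mean = 13/2 ≈ 6.500
Minimum mean = 4.000, attained e.g. along the cycle 1 → 1 with weight 4 and length 1. So λ(A) = 4/1 = 4.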